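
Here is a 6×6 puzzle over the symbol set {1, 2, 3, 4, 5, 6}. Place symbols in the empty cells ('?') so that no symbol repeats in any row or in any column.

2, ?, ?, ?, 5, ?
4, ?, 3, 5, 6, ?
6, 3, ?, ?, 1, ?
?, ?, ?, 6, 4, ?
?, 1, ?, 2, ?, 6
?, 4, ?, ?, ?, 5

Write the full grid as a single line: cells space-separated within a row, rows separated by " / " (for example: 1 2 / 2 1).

(r1,c2): row 1 has {2,5}; column 2 has {1,3,4}, so it must be 6.
(r2,c2): row 2 has {3,4,5,6}; column 2 has {1,3,4,6}, so it must be 2.
(r2,c6): row 2 has {2,3,4,5,6}; column 6 has {5,6}, so it must be 1.
(r3,c4): row 3 has {1,3,6}; column 4 has {2,5,6}, so it must be 4.
(r3,c6): row 3 has {1,3,4,6}; column 6 has {1,5,6}, so it must be 2.
(r4,c2): row 4 has {4,6}; column 2 has {1,2,3,4,6}, so it must be 5.
(r4,c6): row 4 has {4,5,6}; column 6 has {1,2,5,6}, so it must be 3.
(r5,c5): row 5 has {1,2,6}; column 5 has {1,4,5,6}, so it must be 3.
(r6,c5): row 6 has {4,5}; column 5 has {1,3,4,5,6}, so it must be 2.
(r1,c6): row 1 has {2,5,6}; column 6 has {1,2,3,5,6}, so it must be 4.
(r3,c3): row 3 has {1,2,3,4,6}; column 3 has {3}, so it must be 5.
(r4,c1): row 4 has {3,4,5,6}; column 1 has {2,4,6}, so it must be 1.
(r4,c3): row 4 has {1,3,4,5,6}; column 3 has {3,5}, so it must be 2.
(r5,c1): row 5 has {1,2,3,6}; column 1 has {1,2,4,6}, so it must be 5.
(r5,c3): row 5 has {1,2,3,5,6}; column 3 has {2,3,5}, so it must be 4.
(r6,c1): row 6 has {2,4,5}; column 1 has {1,2,4,5,6}, so it must be 3.
(r6,c4): row 6 has {2,3,4,5}; column 4 has {2,4,5,6}, so it must be 1.
(r1,c3): row 1 has {2,4,5,6}; column 3 has {2,3,4,5}, so it must be 1.
(r1,c4): row 1 has {1,2,4,5,6}; column 4 has {1,2,4,5,6}, so it must be 3.
(r6,c3): row 6 has {1,2,3,4,5}; column 3 has {1,2,3,4,5}, so it must be 6.

2 6 1 3 5 4 / 4 2 3 5 6 1 / 6 3 5 4 1 2 / 1 5 2 6 4 3 / 5 1 4 2 3 6 / 3 4 6 1 2 5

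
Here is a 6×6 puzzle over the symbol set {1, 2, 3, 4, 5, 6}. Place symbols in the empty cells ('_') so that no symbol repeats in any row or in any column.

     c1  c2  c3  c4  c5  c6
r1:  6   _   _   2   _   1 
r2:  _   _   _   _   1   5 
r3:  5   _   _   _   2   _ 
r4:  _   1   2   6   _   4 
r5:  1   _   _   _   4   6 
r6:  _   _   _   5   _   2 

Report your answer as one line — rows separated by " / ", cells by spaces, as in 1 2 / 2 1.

6 5 4 2 3 1 / 2 6 3 4 1 5 / 5 4 6 1 2 3 / 3 1 2 6 5 4 / 1 2 5 3 4 6 / 4 3 1 5 6 2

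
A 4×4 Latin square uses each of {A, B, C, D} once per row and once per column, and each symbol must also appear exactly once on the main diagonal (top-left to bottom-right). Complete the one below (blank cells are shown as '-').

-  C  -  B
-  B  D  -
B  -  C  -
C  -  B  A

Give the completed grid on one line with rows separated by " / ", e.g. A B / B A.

D C A B / A B D C / B A C D / C D B A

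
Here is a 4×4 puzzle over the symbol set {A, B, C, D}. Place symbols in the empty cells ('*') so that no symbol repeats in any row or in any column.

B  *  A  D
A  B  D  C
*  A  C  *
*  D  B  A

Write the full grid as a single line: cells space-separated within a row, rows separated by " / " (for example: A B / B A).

B C A D / A B D C / D A C B / C D B A

(r1,c2) = C
(r3,c1) = D
(r3,c4) = B
(r4,c1) = C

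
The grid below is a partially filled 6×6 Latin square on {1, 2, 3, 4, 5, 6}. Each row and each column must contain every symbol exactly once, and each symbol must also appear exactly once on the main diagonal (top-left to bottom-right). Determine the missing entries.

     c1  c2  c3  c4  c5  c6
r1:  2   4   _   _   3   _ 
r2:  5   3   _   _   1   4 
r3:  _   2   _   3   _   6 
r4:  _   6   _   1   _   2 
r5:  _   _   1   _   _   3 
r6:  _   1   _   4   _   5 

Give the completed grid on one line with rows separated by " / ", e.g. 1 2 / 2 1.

At row 1, column 6: row 1 has {2,3,4}; column 6 has {2,3,4,5,6}; that leaves 1.
At row 3, column 3: row 3 has {2,3,6}; column 3 has {1}; the diagonal has {1,2,3,5}; that leaves 4.
At row 3, column 5: row 3 has {2,3,4,6}; column 5 has {1,3}; that leaves 5.
At row 4, column 5: row 4 has {1,2,6}; column 5 has {1,3,5}; that leaves 4.
At row 5, column 2: row 5 has {1,3}; column 2 has {1,2,3,4,6}; that leaves 5.
At row 5, column 5: row 5 has {1,3,5}; column 5 has {1,3,4,5}; the diagonal has {1,2,3,4,5}; that leaves 6.
At row 6, column 5: row 6 has {1,4,5}; column 5 has {1,3,4,5,6}; that leaves 2.
At row 3, column 1: row 3 has {2,3,4,5,6}; column 1 has {2,5}; that leaves 1.
At row 4, column 1: row 4 has {1,2,4,6}; column 1 has {1,2,5}; that leaves 3.
At row 4, column 3: row 4 has {1,2,3,4,6}; column 3 has {1,4}; that leaves 5.
At row 5, column 1: row 5 has {1,3,5,6}; column 1 has {1,2,3,5}; that leaves 4.
At row 5, column 4: row 5 has {1,3,4,5,6}; column 4 has {1,3,4}; that leaves 2.
At row 6, column 1: row 6 has {1,2,4,5}; column 1 has {1,2,3,4,5}; that leaves 6.
At row 6, column 3: row 6 has {1,2,4,5,6}; column 3 has {1,4,5}; that leaves 3.
At row 1, column 3: row 1 has {1,2,3,4}; column 3 has {1,3,4,5}; that leaves 6.
At row 1, column 4: row 1 has {1,2,3,4,6}; column 4 has {1,2,3,4}; that leaves 5.
At row 2, column 3: row 2 has {1,3,4,5}; column 3 has {1,3,4,5,6}; that leaves 2.
At row 2, column 4: row 2 has {1,2,3,4,5}; column 4 has {1,2,3,4,5}; that leaves 6.

2 4 6 5 3 1 / 5 3 2 6 1 4 / 1 2 4 3 5 6 / 3 6 5 1 4 2 / 4 5 1 2 6 3 / 6 1 3 4 2 5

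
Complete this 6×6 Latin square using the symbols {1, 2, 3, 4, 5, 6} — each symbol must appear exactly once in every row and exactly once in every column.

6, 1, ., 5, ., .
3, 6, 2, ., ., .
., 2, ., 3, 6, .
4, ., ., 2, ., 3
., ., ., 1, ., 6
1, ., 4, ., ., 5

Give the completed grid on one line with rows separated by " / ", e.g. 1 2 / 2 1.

row 1 has {1,5,6}; column 3 has {2,4} — only 3 is left for (r1,c3).
row 2 has {2,3,6}; column 4 has {1,2,3,5} — only 4 is left for (r2,c4).
row 2 has {2,3,4,6}; column 6 has {3,5,6} — only 1 is left for (r2,c6).
row 3 has {2,3,6}; column 1 has {1,3,4,6} — only 5 is left for (r3,c1).
row 3 has {2,3,5,6}; column 3 has {2,3,4} — only 1 is left for (r3,c3).
row 3 has {1,2,3,5,6}; column 6 has {1,3,5,6} — only 4 is left for (r3,c6).
row 4 has {2,3,4}; column 2 has {1,2,6} — only 5 is left for (r4,c2).
row 4 has {2,3,4,5}; column 3 has {1,2,3,4} — only 6 is left for (r4,c3).
row 4 has {2,3,4,5,6}; column 5 has {6} — only 1 is left for (r4,c5).
row 5 has {1,6}; column 1 has {1,3,4,5,6} — only 2 is left for (r5,c1).
row 5 has {1,2,6}; column 3 has {1,2,3,4,6} — only 5 is left for (r5,c3).
row 6 has {1,4,5}; column 2 has {1,2,5,6} — only 3 is left for (r6,c2).
row 6 has {1,3,4,5}; column 4 has {1,2,3,4,5} — only 6 is left for (r6,c4).
row 6 has {1,3,4,5,6}; column 5 has {1,6} — only 2 is left for (r6,c5).
row 1 has {1,3,5,6}; column 5 has {1,2,6} — only 4 is left for (r1,c5).
row 1 has {1,3,4,5,6}; column 6 has {1,3,4,5,6} — only 2 is left for (r1,c6).
row 2 has {1,2,3,4,6}; column 5 has {1,2,4,6} — only 5 is left for (r2,c5).
row 5 has {1,2,5,6}; column 2 has {1,2,3,5,6} — only 4 is left for (r5,c2).
row 5 has {1,2,4,5,6}; column 5 has {1,2,4,5,6} — only 3 is left for (r5,c5).

6 1 3 5 4 2 / 3 6 2 4 5 1 / 5 2 1 3 6 4 / 4 5 6 2 1 3 / 2 4 5 1 3 6 / 1 3 4 6 2 5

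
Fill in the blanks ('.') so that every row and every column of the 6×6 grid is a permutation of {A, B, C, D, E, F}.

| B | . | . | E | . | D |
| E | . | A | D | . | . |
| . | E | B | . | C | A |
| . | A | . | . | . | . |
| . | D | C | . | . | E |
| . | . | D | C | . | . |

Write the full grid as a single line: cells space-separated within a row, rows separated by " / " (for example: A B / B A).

B C F E A D / E B A D F C / D E B F C A / C A E B D F / F D C A B E / A F D C E B

(r1,c3) = F
(r1,c5) = A
(r3,c4) = F
(r4,c3) = E
(r4,c4) = B
(r5,c4) = A
(r1,c2) = C
(r3,c1) = D
(r5,c1) = F
(r5,c5) = B
(r6,c1) = A
(r2,c5) = F
(r4,c1) = C
(r4,c5) = D
(r4,c6) = F
(r6,c5) = E
(r6,c6) = B
(r2,c2) = B
(r2,c6) = C
(r6,c2) = F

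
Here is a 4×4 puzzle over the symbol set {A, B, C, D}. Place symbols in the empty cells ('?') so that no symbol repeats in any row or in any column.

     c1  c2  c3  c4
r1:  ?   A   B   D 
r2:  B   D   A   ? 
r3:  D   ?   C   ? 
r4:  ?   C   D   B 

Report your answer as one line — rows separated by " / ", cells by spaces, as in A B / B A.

C A B D / B D A C / D B C A / A C D B

(r1,c1): row 1 has {A,B,D}; column 1 has {B,D}, so it must be C.
(r2,c4): row 2 has {A,B,D}; column 4 has {B,D}, so it must be C.
(r3,c2): row 3 has {C,D}; column 2 has {A,C,D}, so it must be B.
(r3,c4): row 3 has {B,C,D}; column 4 has {B,C,D}, so it must be A.
(r4,c1): row 4 has {B,C,D}; column 1 has {B,C,D}, so it must be A.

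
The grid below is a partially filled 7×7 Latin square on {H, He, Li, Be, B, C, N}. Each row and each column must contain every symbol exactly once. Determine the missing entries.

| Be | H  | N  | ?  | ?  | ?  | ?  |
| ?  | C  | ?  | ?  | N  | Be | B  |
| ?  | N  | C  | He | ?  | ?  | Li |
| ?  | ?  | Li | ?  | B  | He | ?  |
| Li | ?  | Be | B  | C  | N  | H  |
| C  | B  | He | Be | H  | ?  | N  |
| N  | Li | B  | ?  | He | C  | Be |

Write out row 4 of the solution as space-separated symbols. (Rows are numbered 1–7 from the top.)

(r1,c5) = Li
(r1,c6) = B
(r2,c3) = H
(r2,c4) = Li
(r3,c5) = Be
(r3,c6) = H
(r4,c1) = H
(r4,c2) = Be
(r4,c7) = C
(r5,c2) = He
(r6,c6) = Li
(r7,c4) = H
(r1,c4) = C
(r1,c7) = He
(r2,c1) = He
(r3,c1) = B
(r4,c4) = N

H Be Li N B He C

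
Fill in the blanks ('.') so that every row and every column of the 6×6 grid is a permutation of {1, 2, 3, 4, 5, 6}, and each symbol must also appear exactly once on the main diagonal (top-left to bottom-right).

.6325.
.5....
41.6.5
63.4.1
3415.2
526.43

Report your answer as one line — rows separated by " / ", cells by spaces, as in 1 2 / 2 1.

1 6 3 2 5 4 / 2 5 4 3 1 6 / 4 1 2 6 3 5 / 6 3 5 4 2 1 / 3 4 1 5 6 2 / 5 2 6 1 4 3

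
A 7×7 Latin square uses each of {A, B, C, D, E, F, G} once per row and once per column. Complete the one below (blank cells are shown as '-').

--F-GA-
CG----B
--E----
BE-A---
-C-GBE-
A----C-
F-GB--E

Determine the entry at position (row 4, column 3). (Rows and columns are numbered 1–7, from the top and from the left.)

C

row 5 has {B,C,E,G}; column 1 has {A,B,C,F} — only D is left for (r5,c1).
row 5 has {B,C,D,E,G}; column 3 has {E,F,G} — only A is left for (r5,c3).
row 5 has {A,B,C,D,E,G}; column 7 has {B,E} — only F is left for (r5,c7).
row 7 has {B,E,F,G}; column 6 has {A,C,E} — only D is left for (r7,c6).
row 1 has {A,F,G}; column 1 has {A,B,C,D,F} — only E is left for (r1,c1).
row 2 has {B,C,G}; column 3 has {A,E,F,G} — only D is left for (r2,c3).
row 2 has {B,C,D,G}; column 6 has {A,C,D,E} — only F is left for (r2,c6).
row 3 has {E}; column 1 has {A,B,C,D,E,F} — only G is left for (r3,c1).
row 3 has {E,G}; column 6 has {A,C,D,E,F} — only B is left for (r3,c6).
row 4 has {A,B,E}; column 3 has {A,D,E,F,G} — only C is left for (r4,c3).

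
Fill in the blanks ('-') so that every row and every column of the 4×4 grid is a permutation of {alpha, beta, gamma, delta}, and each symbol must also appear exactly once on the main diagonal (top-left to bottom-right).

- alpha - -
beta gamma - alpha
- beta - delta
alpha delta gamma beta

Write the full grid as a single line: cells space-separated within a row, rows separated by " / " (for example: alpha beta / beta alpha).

At row 1, column 1: row 1 has {alpha}; column 1 has {alpha,beta}; the diagonal has {beta,gamma}; that leaves delta.
At row 1, column 3: row 1 has {alpha,delta}; column 3 has {gamma}; that leaves beta.
At row 1, column 4: row 1 has {alpha,beta,delta}; column 4 has {alpha,beta,delta}; that leaves gamma.
At row 2, column 3: row 2 has {alpha,beta,gamma}; column 3 has {beta,gamma}; that leaves delta.
At row 3, column 1: row 3 has {beta,delta}; column 1 has {alpha,beta,delta}; that leaves gamma.
At row 3, column 3: row 3 has {beta,gamma,delta}; column 3 has {beta,gamma,delta}; the diagonal has {beta,gamma,delta}; that leaves alpha.

delta alpha beta gamma / beta gamma delta alpha / gamma beta alpha delta / alpha delta gamma beta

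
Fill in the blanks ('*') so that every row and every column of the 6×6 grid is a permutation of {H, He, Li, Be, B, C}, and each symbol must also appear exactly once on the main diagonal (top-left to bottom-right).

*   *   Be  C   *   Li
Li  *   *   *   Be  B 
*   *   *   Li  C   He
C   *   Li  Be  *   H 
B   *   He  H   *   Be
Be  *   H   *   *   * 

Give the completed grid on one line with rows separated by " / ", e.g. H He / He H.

He B Be C H Li / Li H C He Be B / H Be B Li C He / C He Li Be B H / B C He H Li Be / Be Li H B He C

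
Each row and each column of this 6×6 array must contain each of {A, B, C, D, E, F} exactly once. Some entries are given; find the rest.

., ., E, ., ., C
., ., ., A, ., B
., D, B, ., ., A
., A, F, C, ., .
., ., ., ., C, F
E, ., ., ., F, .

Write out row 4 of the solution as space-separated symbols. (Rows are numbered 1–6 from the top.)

(r3,c5): row 3 has {A,B,D}; column 5 has {C,F}, so it must be E.
(r6,c6): row 6 has {E,F}; column 6 has {A,B,C,F}, so it must be D.
(r2,c5): row 2 has {A,B}; column 5 has {C,E,F}, so it must be D.
(r3,c4): row 3 has {A,B,D,E}; column 4 has {A,C}, so it must be F.
(r4,c5): row 4 has {A,C,F}; column 5 has {C,D,E,F}, so it must be B.
(r4,c6): row 4 has {A,B,C,F}; column 6 has {A,B,C,D,F}, so it must be E.
(r6,c4): row 6 has {D,E,F}; column 4 has {A,C,F}, so it must be B.
(r1,c4): row 1 has {C,E}; column 4 has {A,B,C,F}, so it must be D.
(r1,c5): row 1 has {C,D,E}; column 5 has {B,C,D,E,F}, so it must be A.
(r2,c3): row 2 has {A,B,D}; column 3 has {B,E,F}, so it must be C.
(r3,c1): row 3 has {A,B,D,E,F}; column 1 has {E}, so it must be C.
(r4,c1): row 4 has {A,B,C,E,F}; column 1 has {C,E}, so it must be D.

D A F C B E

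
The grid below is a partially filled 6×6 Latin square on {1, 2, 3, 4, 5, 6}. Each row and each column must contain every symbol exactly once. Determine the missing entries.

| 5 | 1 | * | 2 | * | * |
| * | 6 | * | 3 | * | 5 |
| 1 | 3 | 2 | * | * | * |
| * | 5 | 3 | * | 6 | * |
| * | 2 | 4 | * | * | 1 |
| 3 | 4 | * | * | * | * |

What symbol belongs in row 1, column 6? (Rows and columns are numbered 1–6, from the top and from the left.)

row 1 has {1,2,5}; column 3 has {2,3,4} — only 6 is left for (r1,c3).
row 2 has {3,5,6}; column 3 has {2,3,4,6} — only 1 is left for (r2,c3).
row 5 has {1,2,4}; column 1 has {1,3,5} — only 6 is left for (r5,c1).
row 5 has {1,2,4,6}; column 4 has {2,3} — only 5 is left for (r5,c4).
row 5 has {1,2,4,5,6}; column 5 has {6} — only 3 is left for (r5,c5).
row 6 has {3,4}; column 3 has {1,2,3,4,6} — only 5 is left for (r6,c3).
row 1 has {1,2,5,6}; column 5 has {3,6} — only 4 is left for (r1,c5).
row 1 has {1,2,4,5,6}; column 6 has {1,5} — only 3 is left for (r1,c6).

3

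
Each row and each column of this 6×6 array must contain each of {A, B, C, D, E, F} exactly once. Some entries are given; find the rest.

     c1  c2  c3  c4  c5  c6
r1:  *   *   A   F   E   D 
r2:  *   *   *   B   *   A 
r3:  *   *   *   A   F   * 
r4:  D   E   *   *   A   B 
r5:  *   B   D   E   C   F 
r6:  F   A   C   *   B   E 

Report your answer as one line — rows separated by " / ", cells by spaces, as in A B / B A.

B C A F E D / C F E B D A / E D B A F C / D E F C A B / A B D E C F / F A C D B E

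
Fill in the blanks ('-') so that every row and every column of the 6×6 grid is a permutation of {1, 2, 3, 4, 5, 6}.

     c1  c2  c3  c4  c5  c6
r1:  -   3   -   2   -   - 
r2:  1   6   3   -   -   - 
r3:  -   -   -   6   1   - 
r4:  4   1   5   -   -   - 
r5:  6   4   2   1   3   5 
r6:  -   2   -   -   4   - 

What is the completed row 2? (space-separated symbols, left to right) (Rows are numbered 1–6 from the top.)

(r1,c1) = 5
(r1,c5) = 6
(r3,c2) = 5
(r3,c3) = 4
(r4,c4) = 3
(r4,c5) = 2
(r4,c6) = 6
(r6,c1) = 3
(r6,c4) = 5
(r6,c6) = 1
(r1,c3) = 1
(r1,c6) = 4
(r2,c4) = 4
(r2,c5) = 5
(r2,c6) = 2

1 6 3 4 5 2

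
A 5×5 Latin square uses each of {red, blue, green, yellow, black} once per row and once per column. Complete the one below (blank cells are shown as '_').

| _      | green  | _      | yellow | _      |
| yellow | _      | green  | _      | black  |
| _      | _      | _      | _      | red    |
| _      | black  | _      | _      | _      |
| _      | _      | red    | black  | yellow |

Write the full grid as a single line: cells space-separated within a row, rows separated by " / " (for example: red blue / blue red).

red green black yellow blue / yellow red green blue black / black yellow blue green red / blue black yellow red green / green blue red black yellow

(r1,c5) = blue
(r4,c5) = green
(r5,c2) = blue
(r1,c3) = black
(r2,c2) = red
(r2,c4) = blue
(r3,c2) = yellow
(r3,c3) = blue
(r3,c4) = green
(r4,c3) = yellow
(r4,c4) = red
(r5,c1) = green
(r1,c1) = red
(r3,c1) = black
(r4,c1) = blue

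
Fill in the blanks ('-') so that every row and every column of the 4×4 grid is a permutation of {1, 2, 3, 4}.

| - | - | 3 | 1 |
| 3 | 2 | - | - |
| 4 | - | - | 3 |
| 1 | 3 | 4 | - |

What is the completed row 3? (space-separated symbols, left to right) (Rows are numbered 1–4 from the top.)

4 1 2 3

(r1,c1) = 2
(r1,c2) = 4
(r2,c3) = 1
(r2,c4) = 4
(r3,c2) = 1
(r3,c3) = 2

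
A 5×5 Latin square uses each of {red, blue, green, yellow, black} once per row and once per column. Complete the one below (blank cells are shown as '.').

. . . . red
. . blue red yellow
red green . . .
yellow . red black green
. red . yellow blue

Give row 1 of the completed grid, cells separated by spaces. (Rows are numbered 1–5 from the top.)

blue yellow black green red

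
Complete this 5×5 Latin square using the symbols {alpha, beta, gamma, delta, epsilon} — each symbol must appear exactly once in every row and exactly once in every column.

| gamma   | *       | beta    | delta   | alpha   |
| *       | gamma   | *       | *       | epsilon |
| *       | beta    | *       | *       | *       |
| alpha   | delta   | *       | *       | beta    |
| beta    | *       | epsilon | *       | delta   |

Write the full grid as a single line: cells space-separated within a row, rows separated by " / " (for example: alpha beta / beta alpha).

Cell (r1,c2): row 1 has {alpha,beta,gamma,delta}; column 2 has {beta,gamma,delta} → epsilon.
Cell (r2,c1): row 2 has {gamma,epsilon}; column 1 has {alpha,beta,gamma} → delta.
Cell (r2,c3): row 2 has {gamma,delta,epsilon}; column 3 has {beta,epsilon} → alpha.
Cell (r2,c4): row 2 has {alpha,gamma,delta,epsilon}; column 4 has {delta} → beta.
Cell (r3,c1): row 3 has {beta}; column 1 has {alpha,beta,gamma,delta} → epsilon.
Cell (r3,c5): row 3 has {beta,epsilon}; column 5 has {alpha,beta,delta,epsilon} → gamma.
Cell (r4,c3): row 4 has {alpha,beta,delta}; column 3 has {alpha,beta,epsilon} → gamma.
Cell (r4,c4): row 4 has {alpha,beta,gamma,delta}; column 4 has {beta,delta} → epsilon.
Cell (r5,c2): row 5 has {beta,delta,epsilon}; column 2 has {beta,gamma,delta,epsilon} → alpha.
Cell (r5,c4): row 5 has {alpha,beta,delta,epsilon}; column 4 has {beta,delta,epsilon} → gamma.
Cell (r3,c3): row 3 has {beta,gamma,epsilon}; column 3 has {alpha,beta,gamma,epsilon} → delta.
Cell (r3,c4): row 3 has {beta,gamma,delta,epsilon}; column 4 has {beta,gamma,delta,epsilon} → alpha.

gamma epsilon beta delta alpha / delta gamma alpha beta epsilon / epsilon beta delta alpha gamma / alpha delta gamma epsilon beta / beta alpha epsilon gamma delta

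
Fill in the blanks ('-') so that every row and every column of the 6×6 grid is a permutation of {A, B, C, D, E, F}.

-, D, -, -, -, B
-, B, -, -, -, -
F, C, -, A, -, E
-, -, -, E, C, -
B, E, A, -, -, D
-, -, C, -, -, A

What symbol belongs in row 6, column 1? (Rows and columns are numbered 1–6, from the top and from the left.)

(r4,c6) = F
(r5,c5) = F
(r6,c2) = F
(r2,c6) = C
(r4,c2) = A
(r5,c4) = C
(r1,c4) = F
(r2,c4) = D
(r4,c1) = D
(r4,c3) = B
(r6,c1) = E

E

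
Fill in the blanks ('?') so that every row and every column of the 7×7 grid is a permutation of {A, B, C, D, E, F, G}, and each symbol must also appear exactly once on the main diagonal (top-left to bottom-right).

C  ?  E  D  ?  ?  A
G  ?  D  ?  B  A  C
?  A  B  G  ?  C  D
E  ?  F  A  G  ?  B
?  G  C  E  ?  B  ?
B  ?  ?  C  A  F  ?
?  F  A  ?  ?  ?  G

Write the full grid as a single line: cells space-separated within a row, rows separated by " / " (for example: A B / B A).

Cell (r1,c2): row 1 has {A,C,D,E}; column 2 has {A,F,G} → B.
Cell (r1,c5): row 1 has {A,B,C,D,E}; column 5 has {A,B,G} → F.
Cell (r1,c6): row 1 has {A,B,C,D,E,F}; column 6 has {A,B,C,F} → G.
Cell (r2,c2): row 2 has {A,B,C,D,G}; column 2 has {A,B,F,G}; the diagonal has {A,B,C,F,G} → E.
Cell (r2,c4): row 2 has {A,B,C,D,E,G}; column 4 has {A,C,D,E,G} → F.
Cell (r3,c1): row 3 has {A,B,C,D,G}; column 1 has {B,C,E,G} → F.
Cell (r3,c5): row 3 has {A,B,C,D,F,G}; column 5 has {A,B,F,G} → E.
Cell (r4,c6): row 4 has {A,B,E,F,G}; column 6 has {A,B,C,F,G} → D.
Cell (r5,c5): row 5 has {B,C,E,G}; column 5 has {A,B,E,F,G}; the diagonal has {A,B,C,E,F,G} → D.
Cell (r5,c7): row 5 has {B,C,D,E,G}; column 7 has {A,B,C,D,G} → F.
Cell (r6,c2): row 6 has {A,B,C,F}; column 2 has {A,B,E,F,G} → D.
Cell (r6,c3): row 6 has {A,B,C,D,F}; column 3 has {A,B,C,D,E,F} → G.
Cell (r6,c7): row 6 has {A,B,C,D,F,G}; column 7 has {A,B,C,D,F,G} → E.
Cell (r7,c1): row 7 has {A,F,G}; column 1 has {B,C,E,F,G} → D.
Cell (r7,c4): row 7 has {A,D,F,G}; column 4 has {A,C,D,E,F,G} → B.
Cell (r7,c5): row 7 has {A,B,D,F,G}; column 5 has {A,B,D,E,F,G} → C.
Cell (r7,c6): row 7 has {A,B,C,D,F,G}; column 6 has {A,B,C,D,F,G} → E.
Cell (r4,c2): row 4 has {A,B,D,E,F,G}; column 2 has {A,B,D,E,F,G} → C.
Cell (r5,c1): row 5 has {B,C,D,E,F,G}; column 1 has {B,C,D,E,F,G} → A.

C B E D F G A / G E D F B A C / F A B G E C D / E C F A G D B / A G C E D B F / B D G C A F E / D F A B C E G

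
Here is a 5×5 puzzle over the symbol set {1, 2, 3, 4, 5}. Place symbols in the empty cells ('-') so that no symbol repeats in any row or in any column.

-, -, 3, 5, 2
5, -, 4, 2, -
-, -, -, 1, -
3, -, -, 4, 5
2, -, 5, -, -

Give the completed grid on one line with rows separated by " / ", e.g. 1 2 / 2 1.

(r3,c1) = 4
(r3,c3) = 2
(r3,c5) = 3
(r4,c3) = 1
(r5,c4) = 3
(r1,c1) = 1
(r1,c2) = 4
(r2,c5) = 1
(r3,c2) = 5
(r4,c2) = 2
(r5,c2) = 1
(r5,c5) = 4
(r2,c2) = 3

1 4 3 5 2 / 5 3 4 2 1 / 4 5 2 1 3 / 3 2 1 4 5 / 2 1 5 3 4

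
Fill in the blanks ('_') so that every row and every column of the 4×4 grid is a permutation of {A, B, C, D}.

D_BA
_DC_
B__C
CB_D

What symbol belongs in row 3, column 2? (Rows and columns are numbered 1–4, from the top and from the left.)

A

At row 1, column 2: row 1 has {A,B,D}; column 2 has {B,D}; that leaves C.
At row 2, column 1: row 2 has {C,D}; column 1 has {B,C,D}; that leaves A.
At row 2, column 4: row 2 has {A,C,D}; column 4 has {A,C,D}; that leaves B.
At row 3, column 2: row 3 has {B,C}; column 2 has {B,C,D}; that leaves A.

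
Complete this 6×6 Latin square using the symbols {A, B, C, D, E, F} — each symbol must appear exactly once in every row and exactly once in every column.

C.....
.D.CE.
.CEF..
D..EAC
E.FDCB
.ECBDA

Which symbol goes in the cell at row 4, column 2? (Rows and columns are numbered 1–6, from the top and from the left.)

F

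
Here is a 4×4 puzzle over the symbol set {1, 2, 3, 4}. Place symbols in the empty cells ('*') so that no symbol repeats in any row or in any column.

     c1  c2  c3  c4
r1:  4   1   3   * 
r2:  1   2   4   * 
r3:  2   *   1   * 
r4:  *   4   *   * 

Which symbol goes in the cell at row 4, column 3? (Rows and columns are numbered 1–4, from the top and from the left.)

(r1,c4): row 1 has {1,3,4}; column 4 is empty so far, so it must be 2.
(r2,c4): row 2 has {1,2,4}; column 4 has {2}, so it must be 3.
(r3,c2): row 3 has {1,2}; column 2 has {1,2,4}, so it must be 3.
(r3,c4): row 3 has {1,2,3}; column 4 has {2,3}, so it must be 4.
(r4,c1): row 4 has {4}; column 1 has {1,2,4}, so it must be 3.
(r4,c3): row 4 has {3,4}; column 3 has {1,3,4}, so it must be 2.

2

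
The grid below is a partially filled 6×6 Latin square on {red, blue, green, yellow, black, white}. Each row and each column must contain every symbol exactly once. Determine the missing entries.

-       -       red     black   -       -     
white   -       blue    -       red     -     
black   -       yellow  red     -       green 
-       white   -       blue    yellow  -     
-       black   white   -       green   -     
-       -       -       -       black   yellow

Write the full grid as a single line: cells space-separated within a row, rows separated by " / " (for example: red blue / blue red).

yellow green red black blue white / white yellow blue green red black / black blue yellow red white green / green white black blue yellow red / red black white yellow green blue / blue red green white black yellow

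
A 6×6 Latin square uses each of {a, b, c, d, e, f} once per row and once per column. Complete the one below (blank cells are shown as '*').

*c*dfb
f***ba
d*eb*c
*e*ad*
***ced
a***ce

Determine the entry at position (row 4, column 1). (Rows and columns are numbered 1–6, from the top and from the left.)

Cell (r1,c1): row 1 has {b,c,d,f}; column 1 has {a,d,f} → e.
Cell (r1,c3): row 1 has {b,c,d,e,f}; column 3 has {e} → a.
Cell (r2,c2): row 2 has {a,b,f}; column 2 has {c,e} → d.
Cell (r2,c3): row 2 has {a,b,d,f}; column 3 has {a,e} → c.
Cell (r2,c4): row 2 has {a,b,c,d,f}; column 4 has {a,b,c,d} → e.
Cell (r3,c5): row 3 has {b,c,d,e}; column 5 has {b,c,d,e,f} → a.
Cell (r4,c6): row 4 has {a,d,e}; column 6 has {a,b,c,d,e} → f.
Cell (r5,c1): row 5 has {c,d,e}; column 1 has {a,d,e,f} → b.
Cell (r5,c3): row 5 has {b,c,d,e}; column 3 has {a,c,e} → f.
Cell (r6,c4): row 6 has {a,c,e}; column 4 has {a,b,c,d,e} → f.
Cell (r3,c2): row 3 has {a,b,c,d,e}; column 2 has {c,d,e} → f.
Cell (r4,c1): row 4 has {a,d,e,f}; column 1 has {a,b,d,e,f} → c.

c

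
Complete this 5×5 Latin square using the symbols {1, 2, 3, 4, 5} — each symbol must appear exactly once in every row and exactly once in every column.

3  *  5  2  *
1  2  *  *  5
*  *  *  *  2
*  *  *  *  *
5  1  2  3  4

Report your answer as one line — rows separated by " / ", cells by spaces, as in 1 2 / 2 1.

3 4 5 2 1 / 1 2 3 4 5 / 4 3 1 5 2 / 2 5 4 1 3 / 5 1 2 3 4

Cell (r1,c2): row 1 has {2,3,5}; column 2 has {1,2} → 4.
Cell (r1,c5): row 1 has {2,3,4,5}; column 5 has {2,4,5} → 1.
Cell (r2,c4): row 2 has {1,2,5}; column 4 has {2,3} → 4.
Cell (r3,c1): row 3 has {2}; column 1 has {1,3,5} → 4.
Cell (r4,c1): row 4 is empty so far; column 1 has {1,3,4,5} → 2.
Cell (r4,c5): row 4 has {2}; column 5 has {1,2,4,5} → 3.
Cell (r2,c3): row 2 has {1,2,4,5}; column 3 has {2,5} → 3.
Cell (r3,c3): row 3 has {2,4}; column 3 has {2,3,5} → 1.
Cell (r3,c4): row 3 has {1,2,4}; column 4 has {2,3,4} → 5.
Cell (r4,c2): row 4 has {2,3}; column 2 has {1,2,4} → 5.
Cell (r4,c3): row 4 has {2,3,5}; column 3 has {1,2,3,5} → 4.
Cell (r4,c4): row 4 has {2,3,4,5}; column 4 has {2,3,4,5} → 1.
Cell (r3,c2): row 3 has {1,2,4,5}; column 2 has {1,2,4,5} → 3.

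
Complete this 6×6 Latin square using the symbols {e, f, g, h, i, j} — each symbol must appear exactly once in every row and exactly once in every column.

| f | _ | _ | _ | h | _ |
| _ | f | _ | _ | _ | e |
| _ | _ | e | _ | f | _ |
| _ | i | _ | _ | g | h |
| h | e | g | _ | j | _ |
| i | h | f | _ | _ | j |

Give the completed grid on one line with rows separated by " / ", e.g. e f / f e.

f j i e h g / g f h j i e / j g e h f i / e i j f g h / h e g i j f / i h f g e j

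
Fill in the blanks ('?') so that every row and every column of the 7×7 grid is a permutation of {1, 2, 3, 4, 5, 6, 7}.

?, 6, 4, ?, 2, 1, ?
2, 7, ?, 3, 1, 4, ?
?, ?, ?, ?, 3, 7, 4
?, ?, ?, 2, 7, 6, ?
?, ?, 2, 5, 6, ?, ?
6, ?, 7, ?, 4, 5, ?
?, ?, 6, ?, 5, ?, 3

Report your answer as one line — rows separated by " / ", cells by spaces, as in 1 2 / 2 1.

3 6 4 7 2 1 5 / 2 7 5 3 1 4 6 / 5 2 1 6 3 7 4 / 4 5 3 2 7 6 1 / 1 4 2 5 6 3 7 / 6 3 7 1 4 5 2 / 7 1 6 4 5 2 3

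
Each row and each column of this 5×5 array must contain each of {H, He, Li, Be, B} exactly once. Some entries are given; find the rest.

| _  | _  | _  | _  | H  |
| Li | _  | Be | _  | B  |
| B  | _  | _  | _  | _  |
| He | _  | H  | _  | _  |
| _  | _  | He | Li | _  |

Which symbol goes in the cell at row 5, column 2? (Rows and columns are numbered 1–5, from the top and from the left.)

B

(r1,c1) = Be
(r3,c3) = Li
(r5,c1) = H
(r5,c5) = Be
(r1,c3) = B
(r1,c4) = He
(r2,c4) = H
(r3,c4) = Be
(r3,c5) = He
(r4,c4) = B
(r4,c5) = Li
(r5,c2) = B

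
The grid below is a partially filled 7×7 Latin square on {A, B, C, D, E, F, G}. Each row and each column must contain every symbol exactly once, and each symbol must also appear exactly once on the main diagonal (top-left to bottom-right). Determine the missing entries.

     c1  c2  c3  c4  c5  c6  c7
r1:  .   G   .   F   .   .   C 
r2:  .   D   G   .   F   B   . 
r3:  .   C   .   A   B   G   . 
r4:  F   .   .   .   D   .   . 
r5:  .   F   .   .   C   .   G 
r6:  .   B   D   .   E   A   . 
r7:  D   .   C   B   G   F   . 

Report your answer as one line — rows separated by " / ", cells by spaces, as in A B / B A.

row 1 has {C,F,G}; column 5 has {B,C,D,E,F,G} — only A is left for (r1,c5).
row 3 has {A,B,C,G}; column 1 has {D,F} — only E is left for (r3,c1).
row 3 has {A,B,C,E,G}; column 3 has {C,D,G}; the diagonal has {A,C,D} — only F is left for (r3,c3).
row 3 has {A,B,C,E,F,G}; column 7 has {C,G} — only D is left for (r3,c7).
row 6 has {A,B,D,E}; column 7 has {C,D,G} — only F is left for (r6,c7).
row 7 has {B,C,D,F,G}; column 7 has {C,D,F,G}; the diagonal has {A,C,D,F} — only E is left for (r7,c7).
row 1 has {A,C,F,G}; column 1 has {D,E,F}; the diagonal has {A,C,D,E,F} — only B is left for (r1,c1).
row 1 has {A,B,C,F,G}; column 3 has {C,D,F,G} — only E is left for (r1,c3).
row 1 has {A,B,C,E,F,G}; column 6 has {A,B,F,G} — only D is left for (r1,c6).
row 2 has {B,D,F,G}; column 7 has {C,D,E,F,G} — only A is left for (r2,c7).
row 4 has {D,F}; column 4 has {A,B,F}; the diagonal has {A,B,C,D,E,F} — only G is left for (r4,c4).
row 4 has {D,F,G}; column 7 has {A,C,D,E,F,G} — only B is left for (r4,c7).
row 5 has {C,F,G}; column 1 has {B,D,E,F} — only A is left for (r5,c1).
row 5 has {A,C,F,G}; column 3 has {C,D,E,F,G} — only B is left for (r5,c3).
row 5 has {A,B,C,F,G}; column 6 has {A,B,D,F,G} — only E is left for (r5,c6).
row 6 has {A,B,D,E,F}; column 4 has {A,B,F,G} — only C is left for (r6,c4).
row 7 has {B,C,D,E,F,G}; column 2 has {B,C,D,F,G} — only A is left for (r7,c2).
row 2 has {A,B,D,F,G}; column 1 has {A,B,D,E,F} — only C is left for (r2,c1).
row 2 has {A,B,C,D,F,G}; column 4 has {A,B,C,F,G} — only E is left for (r2,c4).
row 4 has {B,D,F,G}; column 2 has {A,B,C,D,F,G} — only E is left for (r4,c2).
row 4 has {B,D,E,F,G}; column 3 has {B,C,D,E,F,G} — only A is left for (r4,c3).
row 4 has {A,B,D,E,F,G}; column 6 has {A,B,D,E,F,G} — only C is left for (r4,c6).
row 5 has {A,B,C,E,F,G}; column 4 has {A,B,C,E,F,G} — only D is left for (r5,c4).
row 6 has {A,B,C,D,E,F}; column 1 has {A,B,C,D,E,F} — only G is left for (r6,c1).

B G E F A D C / C D G E F B A / E C F A B G D / F E A G D C B / A F B D C E G / G B D C E A F / D A C B G F E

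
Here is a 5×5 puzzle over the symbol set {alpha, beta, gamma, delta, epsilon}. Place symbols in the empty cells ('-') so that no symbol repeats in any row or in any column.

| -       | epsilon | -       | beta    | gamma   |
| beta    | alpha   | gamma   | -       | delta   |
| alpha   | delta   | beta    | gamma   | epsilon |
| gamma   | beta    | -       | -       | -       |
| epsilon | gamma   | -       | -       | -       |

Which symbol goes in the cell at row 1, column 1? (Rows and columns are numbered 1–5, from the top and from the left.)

row 1 has {beta,gamma,epsilon}; column 1 has {alpha,beta,gamma,epsilon} — only delta is left for (r1,c1).

delta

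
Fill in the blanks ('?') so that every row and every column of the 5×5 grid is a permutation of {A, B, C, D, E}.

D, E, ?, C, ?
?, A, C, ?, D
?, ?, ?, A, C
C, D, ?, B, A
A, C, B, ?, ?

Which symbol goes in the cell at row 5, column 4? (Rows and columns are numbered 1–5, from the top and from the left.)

D

Cell (r1,c3): row 1 has {C,D,E}; column 3 has {B,C} → A.
Cell (r1,c5): row 1 has {A,C,D,E}; column 5 has {A,C,D} → B.
Cell (r2,c4): row 2 has {A,C,D}; column 4 has {A,B,C} → E.
Cell (r3,c2): row 3 has {A,C}; column 2 has {A,C,D,E} → B.
Cell (r4,c3): row 4 has {A,B,C,D}; column 3 has {A,B,C} → E.
Cell (r5,c4): row 5 has {A,B,C}; column 4 has {A,B,C,E} → D.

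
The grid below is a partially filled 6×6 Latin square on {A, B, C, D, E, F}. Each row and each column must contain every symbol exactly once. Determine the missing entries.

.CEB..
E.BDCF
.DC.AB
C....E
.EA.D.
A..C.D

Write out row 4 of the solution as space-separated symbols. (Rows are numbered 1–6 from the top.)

(r1,c5) = F
(r1,c6) = A
(r2,c2) = A
(r3,c1) = F
(r3,c4) = E
(r4,c5) = B
(r5,c1) = B
(r5,c4) = F
(r5,c6) = C
(r6,c3) = F
(r6,c5) = E
(r1,c1) = D
(r4,c2) = F
(r4,c3) = D
(r4,c4) = A

C F D A B E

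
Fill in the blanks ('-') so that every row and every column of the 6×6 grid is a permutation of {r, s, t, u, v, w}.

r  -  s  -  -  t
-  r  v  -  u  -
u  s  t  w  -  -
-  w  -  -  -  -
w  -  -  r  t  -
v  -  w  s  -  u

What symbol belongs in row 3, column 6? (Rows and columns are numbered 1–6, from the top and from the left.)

r

Cell (r2,c4): row 2 has {r,u,v}; column 4 has {r,s,w} → t.
Cell (r5,c3): row 5 has {r,t,w}; column 3 has {s,t,v,w} → u.
Cell (r6,c2): row 6 has {s,u,v,w}; column 2 has {r,s,w} → t.
Cell (r6,c5): row 6 has {s,t,u,v,w}; column 5 has {t,u} → r.
Cell (r2,c1): row 2 has {r,t,u,v}; column 1 has {r,u,v,w} → s.
Cell (r2,c6): row 2 has {r,s,t,u,v}; column 6 has {t,u} → w.
Cell (r3,c5): row 3 has {s,t,u,w}; column 5 has {r,t,u} → v.
Cell (r3,c6): row 3 has {s,t,u,v,w}; column 6 has {t,u,w} → r.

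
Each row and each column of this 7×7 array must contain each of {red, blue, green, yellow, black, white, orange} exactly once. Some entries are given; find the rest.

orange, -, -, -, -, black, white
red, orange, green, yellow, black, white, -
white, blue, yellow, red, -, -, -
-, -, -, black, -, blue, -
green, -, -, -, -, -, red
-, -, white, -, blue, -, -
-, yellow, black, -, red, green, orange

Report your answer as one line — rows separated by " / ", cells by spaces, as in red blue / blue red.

row 2 has {red,green,yellow,black,white,orange}; column 7 has {red,white,orange} — only blue is left for (r2,c7).
row 3 has {red,blue,yellow,white}; column 6 has {blue,green,black,white} — only orange is left for (r3,c6).
row 4 has {blue,black}; column 1 has {red,green,white,orange} — only yellow is left for (r4,c1).
row 4 has {blue,yellow,black}; column 7 has {red,blue,white,orange} — only green is left for (r4,c7).
row 5 has {red,green}; column 6 has {blue,green,black,white,orange} — only yellow is left for (r5,c6).
row 6 has {blue,white}; column 1 has {red,green,yellow,white,orange} — only black is left for (r6,c1).
row 6 has {blue,black,white}; column 6 has {blue,green,yellow,black,white,orange} — only red is left for (r6,c6).
row 6 has {red,blue,black,white}; column 7 has {red,blue,green,white,orange} — only yellow is left for (r6,c7).
row 7 has {red,green,yellow,black,orange}; column 1 has {red,green,yellow,black,white,orange} — only blue is left for (r7,c1).
row 7 has {red,blue,green,yellow,black,orange}; column 4 has {red,yellow,black} — only white is left for (r7,c4).
row 3 has {red,blue,yellow,white,orange}; column 5 has {red,blue,black} — only green is left for (r3,c5).
row 3 has {red,blue,green,yellow,white,orange}; column 7 has {red,blue,green,yellow,white,orange} — only black is left for (r3,c7).
row 6 has {red,blue,yellow,black,white}; column 2 has {blue,yellow,orange} — only green is left for (r6,c2).
row 6 has {red,blue,green,yellow,black,white}; column 4 has {red,yellow,black,white} — only orange is left for (r6,c4).
row 1 has {black,white,orange}; column 2 has {blue,green,yellow,orange} — only red is left for (r1,c2).
row 1 has {red,black,white,orange}; column 3 has {green,yellow,black,white} — only blue is left for (r1,c3).
row 1 has {red,blue,black,white,orange}; column 4 has {red,yellow,black,white,orange} — only green is left for (r1,c4).
row 1 has {red,blue,green,black,white,orange}; column 5 has {red,blue,green,black} — only yellow is left for (r1,c5).
row 4 has {blue,green,yellow,black}; column 2 has {red,blue,green,yellow,orange} — only white is left for (r4,c2).
row 4 has {blue,green,yellow,black,white}; column 5 has {red,blue,green,yellow,black} — only orange is left for (r4,c5).
row 5 has {red,green,yellow}; column 2 has {red,blue,green,yellow,white,orange} — only black is left for (r5,c2).
row 5 has {red,green,yellow,black}; column 3 has {blue,green,yellow,black,white} — only orange is left for (r5,c3).
row 5 has {red,green,yellow,black,orange}; column 4 has {red,green,yellow,black,white,orange} — only blue is left for (r5,c4).
row 5 has {red,blue,green,yellow,black,orange}; column 5 has {red,blue,green,yellow,black,orange} — only white is left for (r5,c5).
row 4 has {blue,green,yellow,black,white,orange}; column 3 has {blue,green,yellow,black,white,orange} — only red is left for (r4,c3).

orange red blue green yellow black white / red orange green yellow black white blue / white blue yellow red green orange black / yellow white red black orange blue green / green black orange blue white yellow red / black green white orange blue red yellow / blue yellow black white red green orange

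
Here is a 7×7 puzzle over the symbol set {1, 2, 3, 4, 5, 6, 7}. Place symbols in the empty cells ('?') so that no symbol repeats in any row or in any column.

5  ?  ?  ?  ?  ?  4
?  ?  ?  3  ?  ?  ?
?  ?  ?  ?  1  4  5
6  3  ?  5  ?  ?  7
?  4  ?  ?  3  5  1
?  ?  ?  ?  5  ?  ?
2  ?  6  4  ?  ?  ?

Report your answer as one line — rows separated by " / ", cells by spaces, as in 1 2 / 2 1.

5 7 3 1 2 6 4 / 4 1 5 3 6 7 2 / 3 6 7 2 1 4 5 / 6 3 1 5 4 2 7 / 7 4 2 6 3 5 1 / 1 2 4 7 5 3 6 / 2 5 6 4 7 1 3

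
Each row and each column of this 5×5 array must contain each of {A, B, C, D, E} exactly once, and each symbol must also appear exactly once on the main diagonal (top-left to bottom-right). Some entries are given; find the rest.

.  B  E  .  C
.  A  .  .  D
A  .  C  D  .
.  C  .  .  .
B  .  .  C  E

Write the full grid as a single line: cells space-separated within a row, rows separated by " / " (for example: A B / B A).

D B E A C / C A B E D / A E C D B / E C D B A / B D A C E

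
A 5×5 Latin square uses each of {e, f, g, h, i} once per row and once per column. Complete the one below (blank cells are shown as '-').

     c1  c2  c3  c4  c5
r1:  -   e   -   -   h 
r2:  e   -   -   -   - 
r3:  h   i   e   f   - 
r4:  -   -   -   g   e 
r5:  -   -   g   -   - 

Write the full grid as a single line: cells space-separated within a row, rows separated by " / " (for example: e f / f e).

g e f i h / e g i h f / h i e f g / i f h g e / f h g e i

Cell (r1,c4): row 1 has {e,h}; column 4 has {f,g} → i.
Cell (r2,c4): row 2 has {e}; column 4 has {f,g,i} → h.
Cell (r3,c5): row 3 has {e,f,h,i}; column 5 has {e,h} → g.
Cell (r5,c4): row 5 has {g}; column 4 has {f,g,h,i} → e.
Cell (r1,c3): row 1 has {e,h,i}; column 3 has {e,g} → f.
Cell (r2,c3): row 2 has {e,h}; column 3 has {e,f,g} → i.
Cell (r2,c5): row 2 has {e,h,i}; column 5 has {e,g,h} → f.
Cell (r4,c3): row 4 has {e,g}; column 3 has {e,f,g,i} → h.
Cell (r5,c5): row 5 has {e,g}; column 5 has {e,f,g,h} → i.
Cell (r1,c1): row 1 has {e,f,h,i}; column 1 has {e,h} → g.
Cell (r2,c2): row 2 has {e,f,h,i}; column 2 has {e,i} → g.
Cell (r4,c2): row 4 has {e,g,h}; column 2 has {e,g,i} → f.
Cell (r5,c1): row 5 has {e,g,i}; column 1 has {e,g,h} → f.
Cell (r5,c2): row 5 has {e,f,g,i}; column 2 has {e,f,g,i} → h.
Cell (r4,c1): row 4 has {e,f,g,h}; column 1 has {e,f,g,h} → i.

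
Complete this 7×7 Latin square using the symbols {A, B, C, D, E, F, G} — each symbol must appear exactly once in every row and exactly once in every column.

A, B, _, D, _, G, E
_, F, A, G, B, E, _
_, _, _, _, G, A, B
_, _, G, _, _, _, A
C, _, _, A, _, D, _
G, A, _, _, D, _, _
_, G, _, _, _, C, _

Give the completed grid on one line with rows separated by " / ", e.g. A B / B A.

A B F D C G E / D F A G B E C / E C D F G A B / B D G C E F A / C E B A F D G / G A C E D B F / F G E B A C D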